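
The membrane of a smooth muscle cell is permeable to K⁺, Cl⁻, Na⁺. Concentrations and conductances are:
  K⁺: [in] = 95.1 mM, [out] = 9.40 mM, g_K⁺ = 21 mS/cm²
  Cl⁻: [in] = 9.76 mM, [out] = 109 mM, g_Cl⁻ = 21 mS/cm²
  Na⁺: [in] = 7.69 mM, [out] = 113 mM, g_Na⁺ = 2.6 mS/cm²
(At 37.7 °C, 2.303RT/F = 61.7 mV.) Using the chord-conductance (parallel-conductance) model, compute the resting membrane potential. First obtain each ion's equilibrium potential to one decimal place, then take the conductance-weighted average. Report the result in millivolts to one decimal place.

E_K⁺ = (61.7/1)·log₁₀(9.40/95.1) = -62.0 mV
E_Cl⁻ = (61.7/-1)·log₁₀(109/9.76) = -64.7 mV
E_Na⁺ = (61.7/1)·log₁₀(113/7.69) = 72.0 mV
Vm = (Σ gᵢEᵢ)/(Σ gᵢ) = (21·-62.0 + 21·-64.7 + 2.6·72.0) / (21 + 21 + 2.6)
= -2473.50 / 44.6 = -55.46 mV

-55.5 mV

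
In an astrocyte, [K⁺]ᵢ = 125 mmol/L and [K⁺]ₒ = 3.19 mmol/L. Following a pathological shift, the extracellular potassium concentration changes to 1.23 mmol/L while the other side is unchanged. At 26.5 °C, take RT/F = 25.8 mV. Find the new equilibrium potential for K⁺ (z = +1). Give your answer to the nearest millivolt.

After the shift: [K⁺]_out = 1.23, [K⁺]_in = 125 mmol/L.
E_new = (25.8/1)·ln(1.23/125) = 25.80 · (-4.6213) = -119.23 mV

-119 mV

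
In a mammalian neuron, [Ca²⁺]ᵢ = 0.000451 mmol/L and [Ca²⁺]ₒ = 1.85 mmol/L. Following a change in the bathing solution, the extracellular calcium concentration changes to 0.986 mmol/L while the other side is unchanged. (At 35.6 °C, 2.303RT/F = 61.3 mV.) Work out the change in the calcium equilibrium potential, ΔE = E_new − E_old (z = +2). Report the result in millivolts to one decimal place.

E_old = (61.3/2)·log₁₀(1.85/0.000451) = 110.74 mV
E_new = (61.3/2)·log₁₀(0.986/0.000451) = 102.36 mV
ΔE = 102.36 − (110.74) = -8.38 mV

-8.4 mV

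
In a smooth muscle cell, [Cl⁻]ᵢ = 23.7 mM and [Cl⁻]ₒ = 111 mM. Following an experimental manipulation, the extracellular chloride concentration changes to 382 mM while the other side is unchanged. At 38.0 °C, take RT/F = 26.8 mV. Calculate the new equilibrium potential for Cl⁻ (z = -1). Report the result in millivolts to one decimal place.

-74.5 mV

After the shift: [Cl⁻]_out = 382, [Cl⁻]_in = 23.7 mM.
E_new = (26.8/-1)·ln(382/23.7) = -26.80 · (2.7799) = -74.50 mV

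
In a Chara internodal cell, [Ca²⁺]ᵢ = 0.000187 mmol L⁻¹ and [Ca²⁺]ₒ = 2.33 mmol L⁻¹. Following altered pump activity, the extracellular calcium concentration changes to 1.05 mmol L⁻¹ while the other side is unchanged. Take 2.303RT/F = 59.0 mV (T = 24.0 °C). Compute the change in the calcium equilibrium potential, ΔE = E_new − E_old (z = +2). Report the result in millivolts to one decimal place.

-10.2 mV

E_old = (59.0/2)·log₁₀(2.33/0.000187) = 120.82 mV
E_new = (59.0/2)·log₁₀(1.05/0.000187) = 110.61 mV
ΔE = 110.61 − (120.82) = -10.21 mV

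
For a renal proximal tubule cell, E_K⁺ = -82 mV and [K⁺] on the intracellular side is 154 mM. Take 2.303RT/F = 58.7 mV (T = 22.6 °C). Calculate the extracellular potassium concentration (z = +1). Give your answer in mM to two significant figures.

6.2 mM

Nernst: E = (58.7/1) · log₁₀([out]/[in]), so log₁₀([out]/[in]) = -82.0 × 1 / 58.7 = -1.3969.
[out]/[in] = 10^(-1.3969) = 0.04009.
[out] = 0.04009 × 154 = 6.174 mM.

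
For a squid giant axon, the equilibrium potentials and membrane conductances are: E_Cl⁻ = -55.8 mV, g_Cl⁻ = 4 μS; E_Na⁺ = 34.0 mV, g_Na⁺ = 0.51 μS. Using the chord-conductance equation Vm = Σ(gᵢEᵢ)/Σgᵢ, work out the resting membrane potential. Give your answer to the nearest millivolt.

-46 mV

Σ gᵢEᵢ = 4·(-55.8) + 0.51·(34.0) = -205.86
Σ gᵢ = 4 + 0.51 = 4.51
Vm = -205.86 / 4.51 = -45.65 mV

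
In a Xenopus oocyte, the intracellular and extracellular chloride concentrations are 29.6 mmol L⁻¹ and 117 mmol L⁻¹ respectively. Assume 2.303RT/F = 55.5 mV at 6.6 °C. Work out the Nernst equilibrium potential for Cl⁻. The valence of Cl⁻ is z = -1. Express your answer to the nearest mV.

E = (55.5/z) · log₁₀([Cl⁻]_out/[Cl⁻]_in) with z = -1.
For an anion, dividing by z = -1 reverses the sign.
= (55.5/-1) · log₁₀(117/29.6) = -55.50 · log₁₀(3.953)
= -55.50 · (0.5969) = -33.13 mV

-33 mV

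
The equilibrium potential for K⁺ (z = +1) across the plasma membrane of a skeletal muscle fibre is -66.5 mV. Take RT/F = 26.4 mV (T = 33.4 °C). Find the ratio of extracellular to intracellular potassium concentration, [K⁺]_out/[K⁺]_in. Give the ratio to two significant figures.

ln([out]/[in]) = E·z/(26.4) = -66.5 × 1 / 26.4 = -2.5189
[out]/[in] = e^(-2.5189) = 0.08054

0.081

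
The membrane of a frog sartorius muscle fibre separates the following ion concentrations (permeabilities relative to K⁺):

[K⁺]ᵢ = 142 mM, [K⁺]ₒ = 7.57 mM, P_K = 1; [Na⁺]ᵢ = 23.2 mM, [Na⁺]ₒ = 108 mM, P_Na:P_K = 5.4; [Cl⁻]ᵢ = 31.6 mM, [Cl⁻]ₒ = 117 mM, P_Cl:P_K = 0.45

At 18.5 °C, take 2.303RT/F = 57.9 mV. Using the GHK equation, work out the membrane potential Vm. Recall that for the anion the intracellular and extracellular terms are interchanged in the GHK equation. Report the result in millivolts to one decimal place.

Vm = 57.9 · log₁₀[(Σ P·[cation]ₒ + Σ P·[anion]ᵢ) / (Σ P·[cation]ᵢ + Σ P·[anion]ₒ)]
Numerator = 1×7.57 + 5.4×108 + 0.45×31.6 = 605
Denominator = 1×142 + 5.4×23.2 + 0.45×117 = 319.9
Vm = 57.9 · log₁₀(1.891) = 57.9 × (0.2767) = 16.02 mV

16.0 mV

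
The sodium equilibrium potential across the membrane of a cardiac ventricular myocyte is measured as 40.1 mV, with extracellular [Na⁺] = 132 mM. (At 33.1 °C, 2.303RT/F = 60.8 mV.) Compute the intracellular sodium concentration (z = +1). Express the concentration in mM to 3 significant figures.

Nernst: E = (60.8/1) · log₁₀([out]/[in]), so log₁₀([out]/[in]) = 40.1 × 1 / 60.8 = 0.6595.
[out]/[in] = 10^(0.6595) = 4.566.
[in] = 132 / 4.566 = 28.91 mM.

28.9 mM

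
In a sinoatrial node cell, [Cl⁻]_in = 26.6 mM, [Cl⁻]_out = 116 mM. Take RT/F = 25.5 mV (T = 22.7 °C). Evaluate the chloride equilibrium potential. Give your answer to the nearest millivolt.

E = (25.5/z) · ln([Cl⁻]_out/[Cl⁻]_in) with z = -1.
For an anion, dividing by z = -1 reverses the sign.
= (25.5/-1) · ln(116/26.6) = -25.50 · ln(4.361)
= -25.50 · (1.4727) = -37.55 mV

-38 mV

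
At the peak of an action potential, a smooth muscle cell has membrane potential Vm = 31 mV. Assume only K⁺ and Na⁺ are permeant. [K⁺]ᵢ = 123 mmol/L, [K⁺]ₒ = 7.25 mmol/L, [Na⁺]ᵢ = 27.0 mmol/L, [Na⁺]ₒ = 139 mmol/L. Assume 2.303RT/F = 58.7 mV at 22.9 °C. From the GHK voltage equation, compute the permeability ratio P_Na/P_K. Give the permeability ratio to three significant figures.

Let α = P_Na/P_K. GHK: Vm = 58.7·log₁₀[(Kₒ + α·Naₒ)/(Kᵢ + α·Naᵢ)].
10^(Vm/58.7) = 10^(31.0/58.7) = 3.3737
So 3.3737·(Kᵢ + α·Naᵢ) = Kₒ + α·Naₒ → α = (3.3737·123.0 − 7.25) / (139.0 − 3.3737·27.0)
α = (415 − 7.25) / (139.0 − 91.09) = 407.7/47.91 = 8.51

8.51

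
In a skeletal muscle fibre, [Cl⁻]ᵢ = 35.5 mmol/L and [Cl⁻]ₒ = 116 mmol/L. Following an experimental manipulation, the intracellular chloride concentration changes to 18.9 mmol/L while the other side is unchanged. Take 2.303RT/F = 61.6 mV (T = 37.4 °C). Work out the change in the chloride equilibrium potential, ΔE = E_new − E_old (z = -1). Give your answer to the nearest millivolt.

E_old = (61.6/-1)·log₁₀(116/35.5) = -31.68 mV
E_new = (61.6/-1)·log₁₀(116/18.9) = -48.54 mV
ΔE = -48.54 − (-31.68) = -16.86 mV

-17 mV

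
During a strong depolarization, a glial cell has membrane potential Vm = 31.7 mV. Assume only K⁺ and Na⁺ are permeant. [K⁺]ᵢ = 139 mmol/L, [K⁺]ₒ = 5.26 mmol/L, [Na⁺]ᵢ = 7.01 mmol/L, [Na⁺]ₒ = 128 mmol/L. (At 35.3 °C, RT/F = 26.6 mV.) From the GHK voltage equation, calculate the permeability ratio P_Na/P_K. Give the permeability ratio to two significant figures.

4.3

Let α = P_Na/P_K. GHK: Vm = 26.6·ln[(Kₒ + α·Naₒ)/(Kᵢ + α·Naᵢ)].
e^(Vm/26.6) = e^(31.7/26.6) = 3.2928
So 3.2928·(Kᵢ + α·Naᵢ) = Kₒ + α·Naₒ → α = (3.2928·139.0 − 5.26) / (128.0 − 3.2928·7.01)
α = (457.7 − 5.26) / (128.0 − 23.08) = 452.4/104.9 = 4.312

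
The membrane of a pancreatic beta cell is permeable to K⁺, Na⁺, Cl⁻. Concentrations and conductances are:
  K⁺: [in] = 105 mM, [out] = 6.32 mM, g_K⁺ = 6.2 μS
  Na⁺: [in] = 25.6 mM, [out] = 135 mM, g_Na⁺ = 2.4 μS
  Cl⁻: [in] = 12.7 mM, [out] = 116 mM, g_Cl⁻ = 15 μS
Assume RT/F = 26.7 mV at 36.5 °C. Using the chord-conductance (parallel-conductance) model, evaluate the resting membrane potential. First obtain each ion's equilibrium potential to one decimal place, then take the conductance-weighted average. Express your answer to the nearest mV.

E_K⁺ = (26.7/1)·ln(6.32/105) = -75.0 mV
E_Na⁺ = (26.7/1)·ln(135/25.6) = 44.4 mV
E_Cl⁻ = (26.7/-1)·ln(116/12.7) = -59.1 mV
Vm = (Σ gᵢEᵢ)/(Σ gᵢ) = (6.2·-75.0 + 2.4·44.4 + 15·-59.1) / (6.2 + 2.4 + 15)
= -1244.94 / 23.6 = -52.75 mV

-53 mV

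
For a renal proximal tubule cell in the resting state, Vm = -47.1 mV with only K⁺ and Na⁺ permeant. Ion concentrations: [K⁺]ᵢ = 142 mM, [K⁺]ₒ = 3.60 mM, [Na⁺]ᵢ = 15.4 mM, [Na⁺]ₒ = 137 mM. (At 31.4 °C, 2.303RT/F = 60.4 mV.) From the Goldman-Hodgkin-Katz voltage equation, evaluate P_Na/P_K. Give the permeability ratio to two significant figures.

Let α = P_Na/P_K. GHK: Vm = 60.4·log₁₀[(Kₒ + α·Naₒ)/(Kᵢ + α·Naᵢ)].
10^(Vm/60.4) = 10^(-47.1/60.4) = 0.16603
So 0.16603·(Kᵢ + α·Naᵢ) = Kₒ + α·Naₒ → α = (0.16603·142.0 − 3.6) / (137.0 − 0.16603·15.4)
α = (23.58 − 3.6) / (137.0 − 2.557) = 19.98/134.4 = 0.1486

0.15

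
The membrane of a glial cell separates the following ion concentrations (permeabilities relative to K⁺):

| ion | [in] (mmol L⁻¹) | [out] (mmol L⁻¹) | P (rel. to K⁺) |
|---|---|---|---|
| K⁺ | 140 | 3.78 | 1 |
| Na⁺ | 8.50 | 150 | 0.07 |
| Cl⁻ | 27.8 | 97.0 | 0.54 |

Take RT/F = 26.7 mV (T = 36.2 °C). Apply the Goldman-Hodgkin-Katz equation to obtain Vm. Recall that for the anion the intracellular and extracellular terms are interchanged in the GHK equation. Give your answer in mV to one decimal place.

Vm = 26.7 · ln[(Σ P·[cation]ₒ + Σ P·[anion]ᵢ) / (Σ P·[cation]ᵢ + Σ P·[anion]ₒ)]
Numerator = 1×3.78 + 0.07×150 + 0.54×27.8 = 29.29
Denominator = 1×140 + 0.07×8.50 + 0.54×97.0 = 193
Vm = 26.7 · ln(0.15179) = 26.7 × (-1.8852) = -50.34 mV

-50.3 mV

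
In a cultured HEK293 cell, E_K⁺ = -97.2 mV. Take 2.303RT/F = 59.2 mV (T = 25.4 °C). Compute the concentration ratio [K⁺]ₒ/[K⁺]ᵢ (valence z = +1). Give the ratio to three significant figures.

0.0228

log₁₀([out]/[in]) = E·z/(59.2) = -97.2 × 1 / 59.2 = -1.6419
[out]/[in] = 10^(-1.6419) = 0.02281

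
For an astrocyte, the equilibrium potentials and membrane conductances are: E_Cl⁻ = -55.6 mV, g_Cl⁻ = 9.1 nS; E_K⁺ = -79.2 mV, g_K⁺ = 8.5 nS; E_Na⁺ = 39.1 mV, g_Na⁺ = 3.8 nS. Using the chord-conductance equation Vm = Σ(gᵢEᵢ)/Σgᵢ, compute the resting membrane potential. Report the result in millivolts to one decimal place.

-48.2 mV

Σ gᵢEᵢ = 9.1·(-55.6) + 8.5·(-79.2) + 3.8·(39.1) = -1030.58
Σ gᵢ = 9.1 + 8.5 + 3.8 = 21.4
Vm = -1030.58 / 21.4 = -48.16 mV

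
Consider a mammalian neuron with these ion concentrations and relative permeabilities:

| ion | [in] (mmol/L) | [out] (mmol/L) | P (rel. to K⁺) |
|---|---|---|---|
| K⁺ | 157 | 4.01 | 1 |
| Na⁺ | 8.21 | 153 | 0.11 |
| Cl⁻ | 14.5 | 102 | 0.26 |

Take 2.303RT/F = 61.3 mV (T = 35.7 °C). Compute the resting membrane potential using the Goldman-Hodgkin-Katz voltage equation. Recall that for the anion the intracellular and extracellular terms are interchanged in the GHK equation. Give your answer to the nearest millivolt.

-54 mV

Vm = 61.3 · log₁₀[(Σ P·[cation]ₒ + Σ P·[anion]ᵢ) / (Σ P·[cation]ᵢ + Σ P·[anion]ₒ)]
Numerator = 1×4.01 + 0.11×153 + 0.26×14.5 = 24.61
Denominator = 1×157 + 0.11×8.21 + 0.26×102 = 184.4
Vm = 61.3 · log₁₀(0.13344) = 61.3 × (-0.8747) = -53.62 mV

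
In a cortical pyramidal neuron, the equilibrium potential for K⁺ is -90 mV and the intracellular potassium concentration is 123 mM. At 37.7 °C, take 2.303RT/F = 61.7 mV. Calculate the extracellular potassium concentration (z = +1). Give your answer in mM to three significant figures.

4.28 mM

Nernst: E = (61.7/1) · log₁₀([out]/[in]), so log₁₀([out]/[in]) = -90.0 × 1 / 61.7 = -1.4587.
[out]/[in] = 10^(-1.4587) = 0.03478.
[out] = 0.03478 × 123 = 4.278 mM.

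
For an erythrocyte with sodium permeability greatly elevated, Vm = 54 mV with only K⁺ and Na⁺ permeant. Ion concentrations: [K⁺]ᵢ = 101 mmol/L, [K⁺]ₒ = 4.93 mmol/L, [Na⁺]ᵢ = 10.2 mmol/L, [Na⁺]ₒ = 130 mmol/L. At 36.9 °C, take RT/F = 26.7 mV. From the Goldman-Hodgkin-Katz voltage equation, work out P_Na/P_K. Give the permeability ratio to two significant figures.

14

Let α = P_Na/P_K. GHK: Vm = 26.7·ln[(Kₒ + α·Naₒ)/(Kᵢ + α·Naᵢ)].
e^(Vm/26.7) = e^(54.0/26.7) = 7.557
So 7.557·(Kᵢ + α·Naᵢ) = Kₒ + α·Naₒ → α = (7.557·101.0 − 4.93) / (130.0 − 7.557·10.2)
α = (763.3 − 4.93) / (130.0 − 77.08) = 758.3/52.92 = 14.33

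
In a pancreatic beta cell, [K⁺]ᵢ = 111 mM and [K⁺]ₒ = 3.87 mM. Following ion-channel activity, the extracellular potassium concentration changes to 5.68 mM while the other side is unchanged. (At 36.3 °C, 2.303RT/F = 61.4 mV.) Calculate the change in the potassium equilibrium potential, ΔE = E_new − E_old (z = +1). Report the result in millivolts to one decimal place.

10.2 mV

E_old = (61.4/1)·log₁₀(3.87/111) = -89.50 mV
E_new = (61.4/1)·log₁₀(5.68/111) = -79.27 mV
ΔE = -79.27 − (-89.50) = 10.23 mV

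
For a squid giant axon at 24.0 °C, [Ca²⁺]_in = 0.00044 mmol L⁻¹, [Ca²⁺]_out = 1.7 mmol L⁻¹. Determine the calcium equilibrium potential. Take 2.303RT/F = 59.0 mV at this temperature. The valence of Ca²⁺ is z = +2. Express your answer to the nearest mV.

106 mV

E = (59.0/z) · log₁₀([Ca²⁺]_out/[Ca²⁺]_in) with z = +2.
= (59.0/2) · log₁₀(1.7/0.00044) = 29.50 · log₁₀(3864)
= 29.50 · (3.5870) = 105.82 mV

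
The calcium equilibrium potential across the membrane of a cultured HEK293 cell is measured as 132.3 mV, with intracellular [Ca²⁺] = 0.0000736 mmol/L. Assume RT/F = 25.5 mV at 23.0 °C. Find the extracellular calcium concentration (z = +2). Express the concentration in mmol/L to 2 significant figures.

2.4 mmol/L

Nernst: E = (25.5/2) · ln([out]/[in]), so ln([out]/[in]) = 132.3 × 2 / 25.5 = 10.3765.
[out]/[in] = e^(10.3765) = 3.21e+04.
[out] = 3.21e+04 × 0.0000736 = 2.362 mmol/L.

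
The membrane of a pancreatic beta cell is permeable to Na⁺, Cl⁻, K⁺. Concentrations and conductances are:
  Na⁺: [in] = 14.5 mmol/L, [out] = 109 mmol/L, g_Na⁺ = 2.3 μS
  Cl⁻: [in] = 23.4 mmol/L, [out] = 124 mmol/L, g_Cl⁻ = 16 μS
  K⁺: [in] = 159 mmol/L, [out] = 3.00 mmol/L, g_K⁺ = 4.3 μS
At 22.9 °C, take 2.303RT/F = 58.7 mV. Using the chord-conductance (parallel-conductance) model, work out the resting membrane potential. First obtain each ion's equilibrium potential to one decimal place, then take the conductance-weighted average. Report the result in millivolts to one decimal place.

-44.1 mV

E_Na⁺ = (58.7/1)·log₁₀(109/14.5) = 51.4 mV
E_Cl⁻ = (58.7/-1)·log₁₀(124/23.4) = -42.5 mV
E_K⁺ = (58.7/1)·log₁₀(3.00/159) = -101.2 mV
Vm = (Σ gᵢEᵢ)/(Σ gᵢ) = (2.3·51.4 + 16·-42.5 + 4.3·-101.2) / (2.3 + 16 + 4.3)
= -996.94 / 22.6 = -44.11 mV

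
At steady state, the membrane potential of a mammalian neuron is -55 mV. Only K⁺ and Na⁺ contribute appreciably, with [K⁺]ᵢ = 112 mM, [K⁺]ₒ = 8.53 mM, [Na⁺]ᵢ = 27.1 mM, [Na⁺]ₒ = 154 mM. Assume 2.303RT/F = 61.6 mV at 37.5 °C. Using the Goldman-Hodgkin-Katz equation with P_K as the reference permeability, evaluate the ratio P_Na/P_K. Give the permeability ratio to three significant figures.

Let α = P_Na/P_K. GHK: Vm = 61.6·log₁₀[(Kₒ + α·Naₒ)/(Kᵢ + α·Naᵢ)].
10^(Vm/61.6) = 10^(-55.0/61.6) = 0.12798
So 0.12798·(Kᵢ + α·Naᵢ) = Kₒ + α·Naₒ → α = (0.12798·112.0 − 8.53) / (154.0 − 0.12798·27.1)
α = (14.33 − 8.53) / (154.0 − 3.468) = 5.804/150.5 = 0.03856

0.0386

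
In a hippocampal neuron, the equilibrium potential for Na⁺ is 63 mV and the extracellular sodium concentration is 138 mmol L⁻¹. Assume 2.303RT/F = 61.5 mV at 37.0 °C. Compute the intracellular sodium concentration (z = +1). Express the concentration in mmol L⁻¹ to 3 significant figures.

Nernst: E = (61.5/1) · log₁₀([out]/[in]), so log₁₀([out]/[in]) = 63.0 × 1 / 61.5 = 1.0244.
[out]/[in] = 10^(1.0244) = 10.58.
[in] = 138 / 10.58 = 13.05 mmol L⁻¹.

13.0 mmol L⁻¹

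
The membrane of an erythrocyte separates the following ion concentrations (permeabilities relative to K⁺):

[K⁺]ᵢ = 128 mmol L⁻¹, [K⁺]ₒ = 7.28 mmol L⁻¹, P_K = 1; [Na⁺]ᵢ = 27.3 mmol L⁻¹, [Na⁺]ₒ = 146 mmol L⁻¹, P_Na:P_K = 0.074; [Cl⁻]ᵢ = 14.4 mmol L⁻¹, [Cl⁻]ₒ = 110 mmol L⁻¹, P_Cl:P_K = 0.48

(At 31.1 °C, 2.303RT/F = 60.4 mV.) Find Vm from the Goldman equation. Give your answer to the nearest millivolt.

Vm = 60.4 · log₁₀[(Σ P·[cation]ₒ + Σ P·[anion]ᵢ) / (Σ P·[cation]ᵢ + Σ P·[anion]ₒ)]
Numerator = 1×7.28 + 0.074×146 + 0.48×14.4 = 25
Denominator = 1×128 + 0.074×27.3 + 0.48×110 = 182.8
Vm = 60.4 · log₁₀(0.13672) = 60.4 × (-0.8642) = -52.19 mV

-52 mV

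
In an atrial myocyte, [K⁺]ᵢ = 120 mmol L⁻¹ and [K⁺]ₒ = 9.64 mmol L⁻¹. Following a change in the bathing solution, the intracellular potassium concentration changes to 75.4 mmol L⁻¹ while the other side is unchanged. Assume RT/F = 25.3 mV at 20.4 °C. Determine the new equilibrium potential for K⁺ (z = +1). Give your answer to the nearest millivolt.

-52 mV

After the shift: [K⁺]_out = 9.64, [K⁺]_in = 75.4 mmol L⁻¹.
E_new = (25.3/1)·ln(9.64/75.4) = 25.30 · (-2.0569) = -52.04 mV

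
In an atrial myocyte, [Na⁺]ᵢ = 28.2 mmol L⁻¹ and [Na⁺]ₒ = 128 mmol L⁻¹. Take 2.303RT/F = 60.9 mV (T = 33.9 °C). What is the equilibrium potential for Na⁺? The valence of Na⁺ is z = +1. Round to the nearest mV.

40 mV

E = (60.9/z) · log₁₀([Na⁺]_out/[Na⁺]_in) with z = +1.
= (60.9/1) · log₁₀(128/28.2) = 60.90 · log₁₀(4.539)
= 60.90 · (0.6570) = 40.01 mV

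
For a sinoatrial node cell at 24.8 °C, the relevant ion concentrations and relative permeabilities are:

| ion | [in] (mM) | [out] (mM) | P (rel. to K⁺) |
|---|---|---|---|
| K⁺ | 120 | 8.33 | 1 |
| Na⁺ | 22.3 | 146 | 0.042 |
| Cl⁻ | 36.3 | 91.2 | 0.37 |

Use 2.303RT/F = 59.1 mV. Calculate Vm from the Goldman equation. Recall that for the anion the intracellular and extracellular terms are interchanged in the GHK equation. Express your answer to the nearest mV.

Vm = 59.1 · log₁₀[(Σ P·[cation]ₒ + Σ P·[anion]ᵢ) / (Σ P·[cation]ᵢ + Σ P·[anion]ₒ)]
Numerator = 1×8.33 + 0.042×146 + 0.37×36.3 = 27.89
Denominator = 1×120 + 0.042×22.3 + 0.37×91.2 = 154.7
Vm = 59.1 · log₁₀(0.18033) = 59.1 × (-0.7439) = -43.97 mV

-44 mV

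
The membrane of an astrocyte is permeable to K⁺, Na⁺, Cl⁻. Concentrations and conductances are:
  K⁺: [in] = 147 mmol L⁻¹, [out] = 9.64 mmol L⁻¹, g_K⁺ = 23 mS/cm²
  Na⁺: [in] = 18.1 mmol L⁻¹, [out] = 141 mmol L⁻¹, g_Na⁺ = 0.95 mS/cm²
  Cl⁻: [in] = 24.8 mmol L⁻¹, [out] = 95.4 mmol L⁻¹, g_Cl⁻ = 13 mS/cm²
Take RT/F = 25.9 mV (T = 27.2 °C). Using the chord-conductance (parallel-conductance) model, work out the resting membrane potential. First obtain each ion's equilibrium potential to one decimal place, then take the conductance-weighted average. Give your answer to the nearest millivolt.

E_K⁺ = (25.9/1)·ln(9.64/147) = -70.6 mV
E_Na⁺ = (25.9/1)·ln(141/18.1) = 53.2 mV
E_Cl⁻ = (25.9/-1)·ln(95.4/24.8) = -34.9 mV
Vm = (Σ gᵢEᵢ)/(Σ gᵢ) = (23·-70.6 + 0.95·53.2 + 13·-34.9) / (23 + 0.95 + 13)
= -2026.96 / 36.95 = -54.86 mV

-55 mV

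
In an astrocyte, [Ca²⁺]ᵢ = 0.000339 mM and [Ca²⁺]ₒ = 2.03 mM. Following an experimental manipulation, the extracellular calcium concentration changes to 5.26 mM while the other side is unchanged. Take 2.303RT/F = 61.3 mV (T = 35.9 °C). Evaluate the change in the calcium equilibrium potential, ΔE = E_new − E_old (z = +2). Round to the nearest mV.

E_old = (61.3/2)·log₁₀(2.03/0.000339) = 115.77 mV
E_new = (61.3/2)·log₁₀(5.26/0.000339) = 128.45 mV
ΔE = 128.45 − (115.77) = 12.67 mV

13 mV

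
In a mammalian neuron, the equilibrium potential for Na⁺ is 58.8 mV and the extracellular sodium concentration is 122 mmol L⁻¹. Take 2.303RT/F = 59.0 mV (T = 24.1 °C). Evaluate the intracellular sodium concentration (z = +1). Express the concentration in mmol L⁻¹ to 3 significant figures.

Nernst: E = (59.0/1) · log₁₀([out]/[in]), so log₁₀([out]/[in]) = 58.8 × 1 / 59.0 = 0.9966.
[out]/[in] = 10^(0.9966) = 9.922.
[in] = 122 / 9.922 = 12.3 mmol L⁻¹.

12.3 mmol L⁻¹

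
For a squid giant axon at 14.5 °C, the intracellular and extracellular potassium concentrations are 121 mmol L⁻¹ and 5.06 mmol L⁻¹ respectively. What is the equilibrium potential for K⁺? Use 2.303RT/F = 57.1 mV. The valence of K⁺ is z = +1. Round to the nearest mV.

E = (57.1/z) · log₁₀([K⁺]_out/[K⁺]_in) with z = +1.
= (57.1/1) · log₁₀(5.06/121) = 57.10 · log₁₀(0.04182)
= 57.10 · (-1.3786) = -78.72 mV

-79 mV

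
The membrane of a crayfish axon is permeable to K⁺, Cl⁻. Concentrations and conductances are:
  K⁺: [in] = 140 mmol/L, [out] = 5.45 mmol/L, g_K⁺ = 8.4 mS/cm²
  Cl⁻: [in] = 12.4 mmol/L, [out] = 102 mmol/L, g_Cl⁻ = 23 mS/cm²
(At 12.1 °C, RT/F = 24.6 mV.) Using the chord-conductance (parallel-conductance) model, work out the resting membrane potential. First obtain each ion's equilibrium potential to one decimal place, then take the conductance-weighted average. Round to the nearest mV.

-59 mV

E_K⁺ = (24.6/1)·ln(5.45/140) = -79.9 mV
E_Cl⁻ = (24.6/-1)·ln(102/12.4) = -51.8 mV
Vm = (Σ gᵢEᵢ)/(Σ gᵢ) = (8.4·-79.9 + 23·-51.8) / (8.4 + 23)
= -1862.56 / 31.4 = -59.32 mV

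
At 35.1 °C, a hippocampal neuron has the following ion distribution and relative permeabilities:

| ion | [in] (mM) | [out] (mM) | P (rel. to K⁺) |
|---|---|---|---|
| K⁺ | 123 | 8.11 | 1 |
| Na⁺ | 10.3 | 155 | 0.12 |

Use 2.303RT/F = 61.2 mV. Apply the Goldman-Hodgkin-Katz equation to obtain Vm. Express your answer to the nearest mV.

-41 mV

Vm = 61.2 · log₁₀[(Σ P·[cation]ₒ + Σ P·[anion]ᵢ) / (Σ P·[cation]ᵢ + Σ P·[anion]ₒ)]
Numerator = 1×8.11 + 0.12×155 = 26.71
Denominator = 1×123 + 0.12×10.3 = 124.2
Vm = 61.2 · log₁₀(0.21499) = 61.2 × (-0.6676) = -40.86 mV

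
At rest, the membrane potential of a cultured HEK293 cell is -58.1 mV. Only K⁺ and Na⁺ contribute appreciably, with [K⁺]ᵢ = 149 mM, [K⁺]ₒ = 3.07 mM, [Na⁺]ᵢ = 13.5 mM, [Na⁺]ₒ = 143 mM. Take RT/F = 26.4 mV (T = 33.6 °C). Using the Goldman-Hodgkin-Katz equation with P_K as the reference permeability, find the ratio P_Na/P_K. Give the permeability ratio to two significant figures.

Let α = P_Na/P_K. GHK: Vm = 26.4·ln[(Kₒ + α·Naₒ)/(Kᵢ + α·Naᵢ)].
e^(Vm/26.4) = e^(-58.1/26.4) = 0.11072
So 0.11072·(Kᵢ + α·Naᵢ) = Kₒ + α·Naₒ → α = (0.11072·149.0 − 3.07) / (143.0 − 0.11072·13.5)
α = (16.5 − 3.07) / (143.0 − 1.495) = 13.43/141.5 = 0.09489

0.095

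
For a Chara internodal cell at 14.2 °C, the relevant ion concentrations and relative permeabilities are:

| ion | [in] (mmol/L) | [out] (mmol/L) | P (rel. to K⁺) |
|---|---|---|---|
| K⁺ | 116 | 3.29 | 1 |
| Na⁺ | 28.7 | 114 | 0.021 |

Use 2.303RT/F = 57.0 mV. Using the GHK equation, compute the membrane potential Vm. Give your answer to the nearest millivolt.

Vm = 57.0 · log₁₀[(Σ P·[cation]ₒ + Σ P·[anion]ᵢ) / (Σ P·[cation]ᵢ + Σ P·[anion]ₒ)]
Numerator = 1×3.29 + 0.021×114 = 5.684
Denominator = 1×116 + 0.021×28.7 = 116.6
Vm = 57.0 · log₁₀(0.048747) = 57.0 × (-1.3121) = -74.79 mV

-75 mV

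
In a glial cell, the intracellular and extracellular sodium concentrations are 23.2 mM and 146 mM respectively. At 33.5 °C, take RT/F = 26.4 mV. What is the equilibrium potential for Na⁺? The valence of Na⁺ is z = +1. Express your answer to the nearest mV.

49 mV

E = (26.4/z) · ln([Na⁺]_out/[Na⁺]_in) with z = +1.
= (26.4/1) · ln(146/23.2) = 26.40 · ln(6.293)
= 26.40 · (1.8395) = 48.56 mV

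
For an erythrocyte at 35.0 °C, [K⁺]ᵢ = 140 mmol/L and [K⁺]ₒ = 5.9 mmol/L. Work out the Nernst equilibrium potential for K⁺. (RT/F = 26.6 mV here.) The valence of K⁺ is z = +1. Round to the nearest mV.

E = (26.6/z) · ln([K⁺]_out/[K⁺]_in) with z = +1.
= (26.6/1) · ln(5.9/140) = 26.60 · ln(0.04214)
= 26.60 · (-3.1667) = -84.23 mV

-84 mV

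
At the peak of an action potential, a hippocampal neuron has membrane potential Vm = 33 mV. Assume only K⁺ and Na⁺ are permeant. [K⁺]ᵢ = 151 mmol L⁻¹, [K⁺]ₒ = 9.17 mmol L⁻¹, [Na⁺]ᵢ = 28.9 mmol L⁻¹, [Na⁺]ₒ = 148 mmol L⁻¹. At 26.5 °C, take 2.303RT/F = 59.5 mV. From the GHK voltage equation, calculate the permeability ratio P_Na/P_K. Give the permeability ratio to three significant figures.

12.0

Let α = P_Na/P_K. GHK: Vm = 59.5·log₁₀[(Kₒ + α·Naₒ)/(Kᵢ + α·Naᵢ)].
10^(Vm/59.5) = 10^(33.0/59.5) = 3.5861
So 3.5861·(Kᵢ + α·Naᵢ) = Kₒ + α·Naₒ → α = (3.5861·151.0 − 9.17) / (148.0 − 3.5861·28.9)
α = (541.5 − 9.17) / (148.0 − 103.6) = 532.3/44.36 = 12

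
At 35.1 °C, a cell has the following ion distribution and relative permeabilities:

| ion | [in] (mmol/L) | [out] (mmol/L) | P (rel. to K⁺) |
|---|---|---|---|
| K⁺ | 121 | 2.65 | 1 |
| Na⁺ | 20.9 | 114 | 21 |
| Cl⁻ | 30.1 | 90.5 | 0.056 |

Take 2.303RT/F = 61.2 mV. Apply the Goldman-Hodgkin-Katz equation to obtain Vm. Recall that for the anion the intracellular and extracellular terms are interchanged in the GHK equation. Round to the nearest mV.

38 mV

Vm = 61.2 · log₁₀[(Σ P·[cation]ₒ + Σ P·[anion]ᵢ) / (Σ P·[cation]ᵢ + Σ P·[anion]ₒ)]
Numerator = 1×2.65 + 21×114 + 0.056×30.1 = 2398
Denominator = 1×121 + 21×20.9 + 0.056×90.5 = 565
Vm = 61.2 · log₁₀(4.2451) = 61.2 × (0.6279) = 38.43 mV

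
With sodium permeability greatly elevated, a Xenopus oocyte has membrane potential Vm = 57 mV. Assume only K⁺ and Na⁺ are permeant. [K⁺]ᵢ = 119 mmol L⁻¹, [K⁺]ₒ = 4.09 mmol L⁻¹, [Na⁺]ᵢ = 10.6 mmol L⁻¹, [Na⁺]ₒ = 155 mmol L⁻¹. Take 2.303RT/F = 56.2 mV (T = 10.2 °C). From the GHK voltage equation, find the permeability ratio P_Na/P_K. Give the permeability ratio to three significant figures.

Let α = P_Na/P_K. GHK: Vm = 56.2·log₁₀[(Kₒ + α·Naₒ)/(Kᵢ + α·Naᵢ)].
10^(Vm/56.2) = 10^(57.0/56.2) = 10.333
So 10.333·(Kᵢ + α·Naᵢ) = Kₒ + α·Naₒ → α = (10.333·119.0 − 4.09) / (155.0 − 10.333·10.6)
α = (1230 − 4.09) / (155.0 − 109.5) = 1226/45.47 = 26.95

27.0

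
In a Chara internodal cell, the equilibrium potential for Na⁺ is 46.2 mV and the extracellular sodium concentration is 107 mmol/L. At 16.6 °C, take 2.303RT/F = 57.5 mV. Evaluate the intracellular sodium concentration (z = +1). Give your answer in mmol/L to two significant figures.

Nernst: E = (57.5/1) · log₁₀([out]/[in]), so log₁₀([out]/[in]) = 46.2 × 1 / 57.5 = 0.8035.
[out]/[in] = 10^(0.8035) = 6.36.
[in] = 107 / 6.36 = 16.82 mmol/L.

17 mmol/L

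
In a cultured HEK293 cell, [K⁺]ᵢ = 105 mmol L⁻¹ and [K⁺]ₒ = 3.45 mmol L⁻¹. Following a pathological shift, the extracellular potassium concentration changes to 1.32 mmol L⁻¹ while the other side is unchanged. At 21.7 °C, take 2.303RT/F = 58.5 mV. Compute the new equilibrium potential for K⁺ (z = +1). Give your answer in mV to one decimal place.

After the shift: [K⁺]_out = 1.32, [K⁺]_in = 105 mmol L⁻¹.
E_new = (58.5/1)·log₁₀(1.32/105) = 58.50 · (-1.9006) = -111.19 mV

-111.2 mV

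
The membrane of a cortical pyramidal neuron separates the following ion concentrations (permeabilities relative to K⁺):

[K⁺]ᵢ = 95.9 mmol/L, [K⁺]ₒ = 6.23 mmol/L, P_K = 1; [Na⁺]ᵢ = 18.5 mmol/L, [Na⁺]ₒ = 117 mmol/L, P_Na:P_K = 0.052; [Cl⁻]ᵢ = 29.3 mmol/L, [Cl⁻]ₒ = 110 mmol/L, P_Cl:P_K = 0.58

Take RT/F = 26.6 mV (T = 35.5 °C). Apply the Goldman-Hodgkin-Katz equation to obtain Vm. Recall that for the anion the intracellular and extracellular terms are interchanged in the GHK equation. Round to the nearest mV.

-45 mV

Vm = 26.6 · ln[(Σ P·[cation]ₒ + Σ P·[anion]ᵢ) / (Σ P·[cation]ᵢ + Σ P·[anion]ₒ)]
Numerator = 1×6.23 + 0.052×117 + 0.58×29.3 = 29.31
Denominator = 1×95.9 + 0.052×18.5 + 0.58×110 = 160.7
Vm = 26.6 · ln(0.18242) = 26.6 × (-1.7014) = -45.26 mV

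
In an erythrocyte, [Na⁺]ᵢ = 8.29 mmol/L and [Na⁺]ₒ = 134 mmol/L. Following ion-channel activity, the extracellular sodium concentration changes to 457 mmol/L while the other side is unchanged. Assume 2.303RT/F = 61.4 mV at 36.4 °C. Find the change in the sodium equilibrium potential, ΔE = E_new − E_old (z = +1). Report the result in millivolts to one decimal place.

E_old = (61.4/1)·log₁₀(134/8.29) = 74.20 mV
E_new = (61.4/1)·log₁₀(457/8.29) = 106.92 mV
ΔE = 106.92 − (74.20) = 32.71 mV

32.7 mV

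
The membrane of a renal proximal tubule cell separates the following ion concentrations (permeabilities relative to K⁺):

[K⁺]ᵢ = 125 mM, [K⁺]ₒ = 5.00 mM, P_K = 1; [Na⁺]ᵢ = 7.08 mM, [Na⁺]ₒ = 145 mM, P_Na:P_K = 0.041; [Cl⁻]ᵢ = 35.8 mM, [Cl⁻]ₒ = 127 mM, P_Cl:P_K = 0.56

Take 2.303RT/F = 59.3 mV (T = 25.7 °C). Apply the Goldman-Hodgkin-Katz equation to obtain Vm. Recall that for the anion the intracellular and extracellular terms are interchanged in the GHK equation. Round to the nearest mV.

-48 mV

Vm = 59.3 · log₁₀[(Σ P·[cation]ₒ + Σ P·[anion]ᵢ) / (Σ P·[cation]ᵢ + Σ P·[anion]ₒ)]
Numerator = 1×5.00 + 0.041×145 + 0.56×35.8 = 30.99
Denominator = 1×125 + 0.041×7.08 + 0.56×127 = 196.4
Vm = 59.3 · log₁₀(0.1578) = 59.3 × (-0.8019) = -47.55 mV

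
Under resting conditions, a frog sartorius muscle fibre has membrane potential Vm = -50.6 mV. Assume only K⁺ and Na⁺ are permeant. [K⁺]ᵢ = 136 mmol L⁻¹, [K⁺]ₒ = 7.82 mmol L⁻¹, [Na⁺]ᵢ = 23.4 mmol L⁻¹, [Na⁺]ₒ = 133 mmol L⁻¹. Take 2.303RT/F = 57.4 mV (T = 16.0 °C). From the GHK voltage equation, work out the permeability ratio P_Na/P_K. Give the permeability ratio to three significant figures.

Let α = P_Na/P_K. GHK: Vm = 57.4·log₁₀[(Kₒ + α·Naₒ)/(Kᵢ + α·Naᵢ)].
10^(Vm/57.4) = 10^(-50.6/57.4) = 0.13136
So 0.13136·(Kᵢ + α·Naᵢ) = Kₒ + α·Naₒ → α = (0.13136·136.0 − 7.82) / (133.0 − 0.13136·23.4)
α = (17.87 − 7.82) / (133.0 − 3.074) = 10.05/129.9 = 0.07731

0.0773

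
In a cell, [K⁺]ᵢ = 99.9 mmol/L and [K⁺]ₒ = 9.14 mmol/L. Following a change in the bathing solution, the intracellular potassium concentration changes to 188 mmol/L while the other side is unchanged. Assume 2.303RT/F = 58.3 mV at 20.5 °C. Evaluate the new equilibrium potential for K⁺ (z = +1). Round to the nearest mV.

-77 mV

After the shift: [K⁺]_out = 9.14, [K⁺]_in = 188 mmol/L.
E_new = (58.3/1)·log₁₀(9.14/188) = 58.30 · (-1.3132) = -76.56 mV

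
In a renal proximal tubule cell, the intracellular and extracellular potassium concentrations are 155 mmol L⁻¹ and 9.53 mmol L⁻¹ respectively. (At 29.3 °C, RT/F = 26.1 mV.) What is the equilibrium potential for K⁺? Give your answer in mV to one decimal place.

-72.8 mV

E = (26.1/z) · ln([K⁺]_out/[K⁺]_in) with z = +1.
= (26.1/1) · ln(9.53/155) = 26.10 · ln(0.06148)
= 26.10 · (-2.7890) = -72.79 mV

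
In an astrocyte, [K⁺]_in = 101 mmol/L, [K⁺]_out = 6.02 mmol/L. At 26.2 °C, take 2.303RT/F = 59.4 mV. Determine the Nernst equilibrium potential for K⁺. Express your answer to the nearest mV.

E = (59.4/z) · log₁₀([K⁺]_out/[K⁺]_in) with z = +1.
= (59.4/1) · log₁₀(6.02/101) = 59.40 · log₁₀(0.0596)
= 59.40 · (-1.2247) = -72.75 mV

-73 mV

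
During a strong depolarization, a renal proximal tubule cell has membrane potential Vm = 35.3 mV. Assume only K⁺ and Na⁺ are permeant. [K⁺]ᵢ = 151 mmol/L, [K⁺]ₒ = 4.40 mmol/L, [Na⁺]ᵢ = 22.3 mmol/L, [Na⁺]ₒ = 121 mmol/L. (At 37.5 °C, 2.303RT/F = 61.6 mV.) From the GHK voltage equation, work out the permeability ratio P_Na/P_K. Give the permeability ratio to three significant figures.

Let α = P_Na/P_K. GHK: Vm = 61.6·log₁₀[(Kₒ + α·Naₒ)/(Kᵢ + α·Naᵢ)].
10^(Vm/61.6) = 10^(35.3/61.6) = 3.7416
So 3.7416·(Kᵢ + α·Naᵢ) = Kₒ + α·Naₒ → α = (3.7416·151.0 − 4.4) / (121.0 − 3.7416·22.3)
α = (565 − 4.4) / (121.0 − 83.44) = 560.6/37.56 = 14.92

14.9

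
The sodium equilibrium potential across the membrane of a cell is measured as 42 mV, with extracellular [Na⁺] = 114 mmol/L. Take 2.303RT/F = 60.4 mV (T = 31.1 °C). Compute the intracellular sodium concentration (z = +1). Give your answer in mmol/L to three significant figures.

23.0 mmol/L

Nernst: E = (60.4/1) · log₁₀([out]/[in]), so log₁₀([out]/[in]) = 42.0 × 1 / 60.4 = 0.6954.
[out]/[in] = 10^(0.6954) = 4.959.
[in] = 114 / 4.959 = 22.99 mmol/L.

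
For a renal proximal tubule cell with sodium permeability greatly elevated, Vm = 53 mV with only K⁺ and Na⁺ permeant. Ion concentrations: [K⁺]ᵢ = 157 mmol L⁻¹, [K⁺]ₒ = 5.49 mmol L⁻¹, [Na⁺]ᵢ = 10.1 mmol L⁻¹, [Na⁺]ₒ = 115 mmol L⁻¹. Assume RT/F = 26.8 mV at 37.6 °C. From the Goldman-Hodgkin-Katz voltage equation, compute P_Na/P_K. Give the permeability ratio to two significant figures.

Let α = P_Na/P_K. GHK: Vm = 26.8·ln[(Kₒ + α·Naₒ)/(Kᵢ + α·Naᵢ)].
e^(Vm/26.8) = e^(53.0/26.8) = 7.2255
So 7.2255·(Kᵢ + α·Naᵢ) = Kₒ + α·Naₒ → α = (7.2255·157.0 − 5.49) / (115.0 − 7.2255·10.1)
α = (1134 − 5.49) / (115.0 − 72.98) = 1129/42.02 = 26.86

27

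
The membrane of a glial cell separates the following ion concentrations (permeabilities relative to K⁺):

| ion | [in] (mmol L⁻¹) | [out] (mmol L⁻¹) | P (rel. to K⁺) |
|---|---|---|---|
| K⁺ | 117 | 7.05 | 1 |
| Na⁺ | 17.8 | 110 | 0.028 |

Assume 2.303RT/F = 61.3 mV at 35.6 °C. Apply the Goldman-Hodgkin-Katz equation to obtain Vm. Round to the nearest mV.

Vm = 61.3 · log₁₀[(Σ P·[cation]ₒ + Σ P·[anion]ᵢ) / (Σ P·[cation]ᵢ + Σ P·[anion]ₒ)]
Numerator = 1×7.05 + 0.028×110 = 10.13
Denominator = 1×117 + 0.028×17.8 = 117.5
Vm = 61.3 · log₁₀(0.086214) = 61.3 × (-1.0644) = -65.25 mV

-65 mV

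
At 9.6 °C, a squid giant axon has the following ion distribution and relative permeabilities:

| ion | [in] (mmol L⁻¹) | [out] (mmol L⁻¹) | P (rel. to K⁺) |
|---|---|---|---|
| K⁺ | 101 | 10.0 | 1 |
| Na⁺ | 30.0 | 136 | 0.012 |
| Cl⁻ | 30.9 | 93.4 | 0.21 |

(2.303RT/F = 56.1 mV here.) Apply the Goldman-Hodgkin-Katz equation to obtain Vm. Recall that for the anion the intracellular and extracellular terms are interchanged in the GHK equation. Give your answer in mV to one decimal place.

-46.3 mV

Vm = 56.1 · log₁₀[(Σ P·[cation]ₒ + Σ P·[anion]ᵢ) / (Σ P·[cation]ᵢ + Σ P·[anion]ₒ)]
Numerator = 1×10.0 + 0.012×136 + 0.21×30.9 = 18.12
Denominator = 1×101 + 0.012×30.0 + 0.21×93.4 = 121
Vm = 56.1 · log₁₀(0.14979) = 56.1 × (-0.8245) = -46.26 mV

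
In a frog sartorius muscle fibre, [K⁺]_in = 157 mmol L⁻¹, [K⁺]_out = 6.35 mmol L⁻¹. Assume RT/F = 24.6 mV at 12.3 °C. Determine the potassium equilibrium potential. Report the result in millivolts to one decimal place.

E = (24.6/z) · ln([K⁺]_out/[K⁺]_in) with z = +1.
= (24.6/1) · ln(6.35/157) = 24.60 · ln(0.04045)
= 24.60 · (-3.2078) = -78.91 mV

-78.9 mV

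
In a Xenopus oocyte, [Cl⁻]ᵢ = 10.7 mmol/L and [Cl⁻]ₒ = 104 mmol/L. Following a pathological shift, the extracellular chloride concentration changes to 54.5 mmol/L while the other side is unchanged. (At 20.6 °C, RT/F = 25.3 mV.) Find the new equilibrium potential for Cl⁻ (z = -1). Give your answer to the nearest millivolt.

-41 mV

After the shift: [Cl⁻]_out = 54.5, [Cl⁻]_in = 10.7 mmol/L.
E_new = (25.3/-1)·ln(54.5/10.7) = -25.30 · (1.6280) = -41.19 mV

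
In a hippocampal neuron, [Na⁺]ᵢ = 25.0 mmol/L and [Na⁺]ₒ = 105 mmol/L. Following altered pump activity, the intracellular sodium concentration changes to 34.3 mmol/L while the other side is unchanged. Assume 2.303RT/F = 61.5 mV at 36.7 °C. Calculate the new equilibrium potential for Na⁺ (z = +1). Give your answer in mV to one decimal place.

29.9 mV

After the shift: [Na⁺]_out = 105, [Na⁺]_in = 34.3 mmol/L.
E_new = (61.5/1)·log₁₀(105/34.3) = 61.50 · (0.4859) = 29.88 mV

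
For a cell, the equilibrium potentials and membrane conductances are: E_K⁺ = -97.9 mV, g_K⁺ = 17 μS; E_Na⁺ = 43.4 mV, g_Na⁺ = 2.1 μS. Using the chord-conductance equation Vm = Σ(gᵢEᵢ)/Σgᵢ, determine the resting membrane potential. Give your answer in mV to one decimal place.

Σ gᵢEᵢ = 17·(-97.9) + 2.1·(43.4) = -1573.16
Σ gᵢ = 17 + 2.1 = 19.1
Vm = -1573.16 / 19.1 = -82.36 mV

-82.4 mV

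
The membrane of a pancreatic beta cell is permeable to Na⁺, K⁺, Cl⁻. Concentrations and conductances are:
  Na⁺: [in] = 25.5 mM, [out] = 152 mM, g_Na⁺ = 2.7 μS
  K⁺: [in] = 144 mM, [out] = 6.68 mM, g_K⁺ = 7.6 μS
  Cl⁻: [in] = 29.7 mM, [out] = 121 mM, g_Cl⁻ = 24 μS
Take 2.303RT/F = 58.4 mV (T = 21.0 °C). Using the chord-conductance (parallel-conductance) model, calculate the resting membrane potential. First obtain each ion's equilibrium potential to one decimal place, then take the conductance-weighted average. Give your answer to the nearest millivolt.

E_Na⁺ = (58.4/1)·log₁₀(152/25.5) = 45.3 mV
E_K⁺ = (58.4/1)·log₁₀(6.68/144) = -77.9 mV
E_Cl⁻ = (58.4/-1)·log₁₀(121/29.7) = -35.6 mV
Vm = (Σ gᵢEᵢ)/(Σ gᵢ) = (2.7·45.3 + 7.6·-77.9 + 24·-35.6) / (2.7 + 7.6 + 24)
= -1324.13 / 34.3 = -38.60 mV

-39 mV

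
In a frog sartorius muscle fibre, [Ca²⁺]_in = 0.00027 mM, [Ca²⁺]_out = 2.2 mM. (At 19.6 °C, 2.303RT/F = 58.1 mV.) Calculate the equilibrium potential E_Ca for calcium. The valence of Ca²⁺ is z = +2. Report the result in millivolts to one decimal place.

113.6 mV

E = (58.1/z) · log₁₀([Ca²⁺]_out/[Ca²⁺]_in) with z = +2.
= (58.1/2) · log₁₀(2.2/0.00027) = 29.05 · log₁₀(8148)
= 29.05 · (3.9111) = 113.62 mV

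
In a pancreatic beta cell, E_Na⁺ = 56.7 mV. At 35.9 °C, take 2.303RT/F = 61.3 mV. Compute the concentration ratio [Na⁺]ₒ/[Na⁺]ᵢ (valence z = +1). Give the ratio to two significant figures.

8.4

log₁₀([out]/[in]) = E·z/(61.3) = 56.7 × 1 / 61.3 = 0.9250
[out]/[in] = 10^(0.9250) = 8.413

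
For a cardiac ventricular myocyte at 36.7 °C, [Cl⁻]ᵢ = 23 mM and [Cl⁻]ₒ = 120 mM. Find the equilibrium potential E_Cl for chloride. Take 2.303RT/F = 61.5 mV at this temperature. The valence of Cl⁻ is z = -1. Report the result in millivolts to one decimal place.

-44.1 mV

E = (61.5/z) · log₁₀([Cl⁻]_out/[Cl⁻]_in) with z = -1.
For an anion, dividing by z = -1 reverses the sign.
= (61.5/-1) · log₁₀(120/23) = -61.50 · log₁₀(5.217)
= -61.50 · (0.7175) = -44.12 mV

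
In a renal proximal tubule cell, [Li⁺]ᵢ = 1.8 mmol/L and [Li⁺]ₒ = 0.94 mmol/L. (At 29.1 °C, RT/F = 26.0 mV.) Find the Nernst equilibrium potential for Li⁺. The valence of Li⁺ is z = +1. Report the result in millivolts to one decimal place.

-16.9 mV

E = (26.0/z) · ln([Li⁺]_out/[Li⁺]_in) with z = +1.
= (26.0/1) · ln(0.94/1.8) = 26.00 · ln(0.5222)
= 26.00 · (-0.6497) = -16.89 mV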